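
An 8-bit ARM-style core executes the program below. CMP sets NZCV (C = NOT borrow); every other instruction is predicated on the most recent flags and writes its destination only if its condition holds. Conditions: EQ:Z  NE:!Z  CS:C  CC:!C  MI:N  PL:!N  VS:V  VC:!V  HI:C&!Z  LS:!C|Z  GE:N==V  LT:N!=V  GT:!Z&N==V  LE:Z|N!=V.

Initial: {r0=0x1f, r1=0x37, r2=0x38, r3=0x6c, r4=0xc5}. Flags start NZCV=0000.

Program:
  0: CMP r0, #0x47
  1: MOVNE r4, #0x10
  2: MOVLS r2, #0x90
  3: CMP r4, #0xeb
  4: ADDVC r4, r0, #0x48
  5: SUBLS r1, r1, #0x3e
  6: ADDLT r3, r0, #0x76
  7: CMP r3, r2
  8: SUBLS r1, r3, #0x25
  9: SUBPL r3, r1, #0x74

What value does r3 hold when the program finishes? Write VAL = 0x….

VAL = 0x6c

0: ✓ CMP  NZCV=1000
1: ✓ MOVNE  r4←0x10
2: ✓ MOVLS  r2←0x90
3: ✓ CMP  NZCV=0000
4: ✓ ADDVC  r4←0x67
5: ✓ SUBLS  r1←0xf9
6: · ADDLT
7: ✓ CMP  NZCV=1001
8: ✓ SUBLS  r1←0x47
9: · SUBPL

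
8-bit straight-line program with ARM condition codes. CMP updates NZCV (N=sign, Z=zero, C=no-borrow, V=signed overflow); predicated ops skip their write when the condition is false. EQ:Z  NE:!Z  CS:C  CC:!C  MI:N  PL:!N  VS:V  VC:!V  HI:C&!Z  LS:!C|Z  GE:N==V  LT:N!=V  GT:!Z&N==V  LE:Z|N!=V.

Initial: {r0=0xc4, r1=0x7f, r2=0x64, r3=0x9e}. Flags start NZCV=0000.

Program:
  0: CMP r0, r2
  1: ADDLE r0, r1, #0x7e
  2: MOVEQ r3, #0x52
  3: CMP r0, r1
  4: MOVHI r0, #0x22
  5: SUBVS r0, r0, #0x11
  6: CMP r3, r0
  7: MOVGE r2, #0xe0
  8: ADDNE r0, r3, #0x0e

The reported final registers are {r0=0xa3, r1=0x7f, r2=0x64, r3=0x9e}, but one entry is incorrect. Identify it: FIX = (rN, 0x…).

FIX = (r0, 0xac)

[0] flags=0011 → (cmp)
[1] flags=0011 LE?T → r0=0xfd
[2] flags=0011 EQ?F → skip
[3] flags=0011 → (cmp)
[4] flags=0011 HI?T → r0=0x22
[5] flags=0011 VS?T → r0=0x11
[6] flags=1010 → (cmp)
[7] flags=1010 GE?F → skip
[8] flags=1010 NE?T → r0=0xac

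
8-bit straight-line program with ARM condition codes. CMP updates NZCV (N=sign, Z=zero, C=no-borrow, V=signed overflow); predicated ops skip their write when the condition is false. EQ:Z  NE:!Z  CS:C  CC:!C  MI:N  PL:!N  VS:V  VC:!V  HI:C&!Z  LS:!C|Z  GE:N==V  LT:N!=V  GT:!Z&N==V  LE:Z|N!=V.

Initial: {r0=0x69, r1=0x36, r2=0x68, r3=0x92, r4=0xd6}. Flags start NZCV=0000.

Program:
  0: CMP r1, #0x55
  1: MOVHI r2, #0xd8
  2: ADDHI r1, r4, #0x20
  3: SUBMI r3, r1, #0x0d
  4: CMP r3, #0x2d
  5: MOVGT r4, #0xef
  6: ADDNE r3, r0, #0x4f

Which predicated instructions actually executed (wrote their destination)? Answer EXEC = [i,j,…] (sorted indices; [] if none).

0: ✓ CMP  NZCV=1000
1: · MOVHI
2: · ADDHI
3: ✓ SUBMI  r3←0x29
4: ✓ CMP  NZCV=1000
5: · MOVGT
6: ✓ ADDNE  r3←0xb8

EXEC = [3,6]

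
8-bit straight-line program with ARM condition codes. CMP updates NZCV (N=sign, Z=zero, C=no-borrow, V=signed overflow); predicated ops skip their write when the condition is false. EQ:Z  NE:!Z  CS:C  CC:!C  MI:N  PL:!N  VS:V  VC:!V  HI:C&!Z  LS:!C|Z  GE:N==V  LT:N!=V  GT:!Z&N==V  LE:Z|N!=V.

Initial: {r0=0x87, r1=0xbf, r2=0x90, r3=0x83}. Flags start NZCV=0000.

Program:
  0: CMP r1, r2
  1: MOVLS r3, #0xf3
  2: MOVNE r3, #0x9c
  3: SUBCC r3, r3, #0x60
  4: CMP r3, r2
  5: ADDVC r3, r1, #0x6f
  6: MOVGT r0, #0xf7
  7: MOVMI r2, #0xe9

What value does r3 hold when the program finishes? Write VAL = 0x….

VAL = 0x2e

0: ✓ CMP  NZCV=0010
1: · MOVLS
2: ✓ MOVNE  r3←0x9c
3: · SUBCC
4: ✓ CMP  NZCV=0010
5: ✓ ADDVC  r3←0x2e
6: ✓ MOVGT  r0←0xf7
7: · MOVMI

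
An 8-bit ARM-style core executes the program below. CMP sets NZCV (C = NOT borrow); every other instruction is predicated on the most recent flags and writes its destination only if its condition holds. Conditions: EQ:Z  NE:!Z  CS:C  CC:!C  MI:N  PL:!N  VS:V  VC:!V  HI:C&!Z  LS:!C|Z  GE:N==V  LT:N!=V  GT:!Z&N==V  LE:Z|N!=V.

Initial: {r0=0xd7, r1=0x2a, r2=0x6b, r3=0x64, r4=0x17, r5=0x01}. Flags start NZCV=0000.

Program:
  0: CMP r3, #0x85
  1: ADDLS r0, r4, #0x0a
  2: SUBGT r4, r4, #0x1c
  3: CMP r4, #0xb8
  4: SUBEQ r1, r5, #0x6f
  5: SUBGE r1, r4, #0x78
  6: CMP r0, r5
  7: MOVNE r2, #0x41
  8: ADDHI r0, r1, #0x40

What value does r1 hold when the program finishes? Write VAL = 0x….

VAL = 0x83

[0] flags=1001 → (cmp)
[1] flags=1001 LS?T → r0=0x21
[2] flags=1001 GT?T → r4=0xfb
[3] flags=0010 → (cmp)
[4] flags=0010 EQ?F → skip
[5] flags=0010 GE?T → r1=0x83
[6] flags=0010 → (cmp)
[7] flags=0010 NE?T → r2=0x41
[8] flags=0010 HI?T → r0=0xc3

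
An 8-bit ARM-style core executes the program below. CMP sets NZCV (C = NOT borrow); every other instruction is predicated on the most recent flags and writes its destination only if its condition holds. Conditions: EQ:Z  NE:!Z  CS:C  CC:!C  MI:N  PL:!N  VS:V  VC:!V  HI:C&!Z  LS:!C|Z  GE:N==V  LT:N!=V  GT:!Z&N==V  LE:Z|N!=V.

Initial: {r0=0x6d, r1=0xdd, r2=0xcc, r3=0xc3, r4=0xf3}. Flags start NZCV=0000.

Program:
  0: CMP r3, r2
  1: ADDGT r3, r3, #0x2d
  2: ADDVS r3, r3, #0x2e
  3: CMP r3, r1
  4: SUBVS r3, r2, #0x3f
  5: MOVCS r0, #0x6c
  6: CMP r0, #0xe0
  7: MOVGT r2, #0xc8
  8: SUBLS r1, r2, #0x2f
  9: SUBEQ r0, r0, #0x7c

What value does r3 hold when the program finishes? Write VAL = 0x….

VAL = 0xc3

0: ✓ CMP  NZCV=1000
1: · ADDGT
2: · ADDVS
3: ✓ CMP  NZCV=1000
4: · SUBVS
5: · MOVCS
6: ✓ CMP  NZCV=1001
7: ✓ MOVGT  r2←0xc8
8: ✓ SUBLS  r1←0x99
9: · SUBEQ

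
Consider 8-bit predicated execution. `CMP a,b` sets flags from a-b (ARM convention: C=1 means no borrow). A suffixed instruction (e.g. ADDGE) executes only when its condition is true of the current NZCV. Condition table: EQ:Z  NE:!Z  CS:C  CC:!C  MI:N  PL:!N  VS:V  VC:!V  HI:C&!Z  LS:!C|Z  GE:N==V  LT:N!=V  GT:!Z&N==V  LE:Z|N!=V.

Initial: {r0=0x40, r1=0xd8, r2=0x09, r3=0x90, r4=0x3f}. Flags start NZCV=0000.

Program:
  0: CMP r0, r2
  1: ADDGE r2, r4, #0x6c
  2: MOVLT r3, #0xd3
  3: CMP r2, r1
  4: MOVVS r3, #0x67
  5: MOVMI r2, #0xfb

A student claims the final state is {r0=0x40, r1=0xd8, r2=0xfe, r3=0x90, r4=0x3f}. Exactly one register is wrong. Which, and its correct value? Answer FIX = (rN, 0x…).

0: ✓ CMP  NZCV=0010
1: ✓ ADDGE  r2←0xab
2: · MOVLT
3: ✓ CMP  NZCV=1000
4: · MOVVS
5: ✓ MOVMI  r2←0xfb

FIX = (r2, 0xfb)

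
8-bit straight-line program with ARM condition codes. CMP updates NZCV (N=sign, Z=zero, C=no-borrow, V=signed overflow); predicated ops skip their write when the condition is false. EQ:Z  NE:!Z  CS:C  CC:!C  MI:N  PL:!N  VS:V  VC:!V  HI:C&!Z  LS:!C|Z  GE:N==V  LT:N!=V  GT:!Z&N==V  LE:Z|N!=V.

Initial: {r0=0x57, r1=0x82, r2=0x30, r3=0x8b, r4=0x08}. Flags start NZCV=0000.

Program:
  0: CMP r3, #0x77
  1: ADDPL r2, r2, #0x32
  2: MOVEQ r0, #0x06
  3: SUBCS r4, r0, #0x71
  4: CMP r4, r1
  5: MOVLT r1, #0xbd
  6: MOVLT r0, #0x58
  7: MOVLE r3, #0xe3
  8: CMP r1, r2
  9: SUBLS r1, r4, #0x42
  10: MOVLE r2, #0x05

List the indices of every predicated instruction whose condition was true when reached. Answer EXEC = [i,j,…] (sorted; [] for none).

EXEC = [1,3,10]

0: ✓ CMP  NZCV=0011
1: ✓ ADDPL  r2←0x62
2: · MOVEQ
3: ✓ SUBCS  r4←0xe6
4: ✓ CMP  NZCV=0010
5: · MOVLT
6: · MOVLT
7: · MOVLE
8: ✓ CMP  NZCV=0011
9: · SUBLS
10: ✓ MOVLE  r2←0x05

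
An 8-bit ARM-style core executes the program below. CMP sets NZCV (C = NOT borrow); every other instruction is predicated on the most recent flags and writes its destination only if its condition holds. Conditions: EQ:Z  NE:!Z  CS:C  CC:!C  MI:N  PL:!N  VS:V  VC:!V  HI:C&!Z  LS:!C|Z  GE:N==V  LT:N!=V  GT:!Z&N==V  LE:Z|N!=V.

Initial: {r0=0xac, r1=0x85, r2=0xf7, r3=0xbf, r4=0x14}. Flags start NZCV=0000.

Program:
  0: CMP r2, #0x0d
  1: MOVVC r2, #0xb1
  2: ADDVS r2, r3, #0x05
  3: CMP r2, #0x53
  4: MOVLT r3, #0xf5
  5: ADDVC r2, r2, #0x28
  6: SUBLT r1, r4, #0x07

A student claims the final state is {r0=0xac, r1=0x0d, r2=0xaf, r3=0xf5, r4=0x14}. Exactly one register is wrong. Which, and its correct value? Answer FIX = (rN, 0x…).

FIX = (r2, 0xb1)

[0] flags=1010 → (cmp)
[1] flags=1010 VC?T → r2=0xb1
[2] flags=1010 VS?F → skip
[3] flags=0011 → (cmp)
[4] flags=0011 LT?T → r3=0xf5
[5] flags=0011 VC?F → skip
[6] flags=0011 LT?T → r1=0x0d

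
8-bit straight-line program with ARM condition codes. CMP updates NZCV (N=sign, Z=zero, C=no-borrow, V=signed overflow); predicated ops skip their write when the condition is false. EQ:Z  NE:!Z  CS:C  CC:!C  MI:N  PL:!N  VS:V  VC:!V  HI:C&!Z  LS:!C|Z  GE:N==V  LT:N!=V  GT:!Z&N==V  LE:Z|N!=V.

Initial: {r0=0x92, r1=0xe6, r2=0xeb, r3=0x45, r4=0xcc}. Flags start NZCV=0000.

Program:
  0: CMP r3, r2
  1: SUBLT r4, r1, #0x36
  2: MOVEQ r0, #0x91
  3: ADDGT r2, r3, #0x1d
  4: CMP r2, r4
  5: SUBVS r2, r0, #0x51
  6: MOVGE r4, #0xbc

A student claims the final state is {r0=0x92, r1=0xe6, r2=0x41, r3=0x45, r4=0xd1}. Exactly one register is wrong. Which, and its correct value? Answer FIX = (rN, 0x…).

0: ✓ CMP  NZCV=0000
1: · SUBLT
2: · MOVEQ
3: ✓ ADDGT  r2←0x62
4: ✓ CMP  NZCV=1001
5: ✓ SUBVS  r2←0x41
6: ✓ MOVGE  r4←0xbc

FIX = (r4, 0xbc)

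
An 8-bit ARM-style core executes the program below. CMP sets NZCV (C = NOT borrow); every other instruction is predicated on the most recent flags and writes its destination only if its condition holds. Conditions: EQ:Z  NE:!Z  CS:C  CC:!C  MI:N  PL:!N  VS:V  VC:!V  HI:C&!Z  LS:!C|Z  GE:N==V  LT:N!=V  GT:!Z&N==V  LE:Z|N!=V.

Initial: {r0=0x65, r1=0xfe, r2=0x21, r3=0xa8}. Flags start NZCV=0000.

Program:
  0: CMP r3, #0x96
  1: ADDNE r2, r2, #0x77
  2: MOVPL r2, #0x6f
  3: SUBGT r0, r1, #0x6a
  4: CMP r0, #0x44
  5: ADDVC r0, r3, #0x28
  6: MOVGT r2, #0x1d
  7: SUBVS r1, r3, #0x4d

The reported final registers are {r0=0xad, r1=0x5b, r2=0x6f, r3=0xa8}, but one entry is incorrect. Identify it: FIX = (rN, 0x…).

FIX = (r0, 0x94)

[0] flags=0010 → (cmp)
[1] flags=0010 NE?T → r2=0x98
[2] flags=0010 PL?T → r2=0x6f
[3] flags=0010 GT?T → r0=0x94
[4] flags=0011 → (cmp)
[5] flags=0011 VC?F → skip
[6] flags=0011 GT?F → skip
[7] flags=0011 VS?T → r1=0x5b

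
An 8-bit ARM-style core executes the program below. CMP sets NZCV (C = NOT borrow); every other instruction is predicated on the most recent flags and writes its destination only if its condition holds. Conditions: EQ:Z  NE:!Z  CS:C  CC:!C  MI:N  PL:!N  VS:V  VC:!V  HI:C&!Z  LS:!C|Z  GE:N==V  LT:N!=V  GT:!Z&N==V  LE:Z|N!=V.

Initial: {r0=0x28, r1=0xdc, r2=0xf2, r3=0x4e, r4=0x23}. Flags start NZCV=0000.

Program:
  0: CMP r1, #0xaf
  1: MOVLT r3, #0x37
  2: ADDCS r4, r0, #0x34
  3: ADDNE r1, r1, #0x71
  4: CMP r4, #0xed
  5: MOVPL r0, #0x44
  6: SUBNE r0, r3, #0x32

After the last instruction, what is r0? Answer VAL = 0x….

0: ✓ CMP  NZCV=0010
1: · MOVLT
2: ✓ ADDCS  r4←0x5c
3: ✓ ADDNE  r1←0x4d
4: ✓ CMP  NZCV=0000
5: ✓ MOVPL  r0←0x44
6: ✓ SUBNE  r0←0x1c

VAL = 0x1c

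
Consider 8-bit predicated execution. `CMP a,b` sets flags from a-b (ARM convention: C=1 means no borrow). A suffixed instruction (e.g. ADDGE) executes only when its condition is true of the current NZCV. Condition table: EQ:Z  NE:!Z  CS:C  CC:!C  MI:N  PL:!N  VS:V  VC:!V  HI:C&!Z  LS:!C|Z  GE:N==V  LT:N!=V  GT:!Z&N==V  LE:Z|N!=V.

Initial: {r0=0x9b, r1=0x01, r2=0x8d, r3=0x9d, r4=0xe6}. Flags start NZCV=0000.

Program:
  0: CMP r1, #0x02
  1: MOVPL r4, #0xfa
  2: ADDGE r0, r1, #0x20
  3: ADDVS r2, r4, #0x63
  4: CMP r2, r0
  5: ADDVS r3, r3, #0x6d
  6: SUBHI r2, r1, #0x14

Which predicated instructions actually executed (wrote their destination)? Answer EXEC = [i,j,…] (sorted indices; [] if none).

[0] flags=1000 → (cmp)
[1] flags=1000 PL?F → skip
[2] flags=1000 GE?F → skip
[3] flags=1000 VS?F → skip
[4] flags=1000 → (cmp)
[5] flags=1000 VS?F → skip
[6] flags=1000 HI?F → skip

EXEC = []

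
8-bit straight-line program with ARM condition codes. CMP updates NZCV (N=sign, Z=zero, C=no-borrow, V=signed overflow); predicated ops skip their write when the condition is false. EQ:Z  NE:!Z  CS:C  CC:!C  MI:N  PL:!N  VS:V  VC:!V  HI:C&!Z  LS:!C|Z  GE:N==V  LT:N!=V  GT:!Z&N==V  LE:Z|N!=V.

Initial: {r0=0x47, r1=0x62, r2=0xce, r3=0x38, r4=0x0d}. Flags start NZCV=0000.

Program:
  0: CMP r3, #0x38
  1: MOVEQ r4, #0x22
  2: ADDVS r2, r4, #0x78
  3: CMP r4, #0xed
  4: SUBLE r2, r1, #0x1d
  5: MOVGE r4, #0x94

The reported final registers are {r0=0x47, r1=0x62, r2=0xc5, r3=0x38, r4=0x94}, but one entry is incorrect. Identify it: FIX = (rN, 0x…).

FIX = (r2, 0xce)

[0] flags=0110 → (cmp)
[1] flags=0110 EQ?T → r4=0x22
[2] flags=0110 VS?F → skip
[3] flags=0000 → (cmp)
[4] flags=0000 LE?F → skip
[5] flags=0000 GE?T → r4=0x94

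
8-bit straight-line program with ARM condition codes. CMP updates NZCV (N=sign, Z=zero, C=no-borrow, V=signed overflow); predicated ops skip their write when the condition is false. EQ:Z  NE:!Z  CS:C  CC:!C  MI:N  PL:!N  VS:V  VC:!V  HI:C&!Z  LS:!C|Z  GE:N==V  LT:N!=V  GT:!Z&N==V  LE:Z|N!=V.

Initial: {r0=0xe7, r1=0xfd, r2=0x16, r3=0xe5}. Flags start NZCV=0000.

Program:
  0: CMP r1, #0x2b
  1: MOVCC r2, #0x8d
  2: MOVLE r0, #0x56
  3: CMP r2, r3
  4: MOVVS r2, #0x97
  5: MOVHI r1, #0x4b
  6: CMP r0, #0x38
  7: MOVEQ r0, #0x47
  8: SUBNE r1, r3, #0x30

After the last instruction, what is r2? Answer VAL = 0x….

[0] flags=1010 → (cmp)
[1] flags=1010 CC?F → skip
[2] flags=1010 LE?T → r0=0x56
[3] flags=0000 → (cmp)
[4] flags=0000 VS?F → skip
[5] flags=0000 HI?F → skip
[6] flags=0010 → (cmp)
[7] flags=0010 EQ?F → skip
[8] flags=0010 NE?T → r1=0xb5

VAL = 0x16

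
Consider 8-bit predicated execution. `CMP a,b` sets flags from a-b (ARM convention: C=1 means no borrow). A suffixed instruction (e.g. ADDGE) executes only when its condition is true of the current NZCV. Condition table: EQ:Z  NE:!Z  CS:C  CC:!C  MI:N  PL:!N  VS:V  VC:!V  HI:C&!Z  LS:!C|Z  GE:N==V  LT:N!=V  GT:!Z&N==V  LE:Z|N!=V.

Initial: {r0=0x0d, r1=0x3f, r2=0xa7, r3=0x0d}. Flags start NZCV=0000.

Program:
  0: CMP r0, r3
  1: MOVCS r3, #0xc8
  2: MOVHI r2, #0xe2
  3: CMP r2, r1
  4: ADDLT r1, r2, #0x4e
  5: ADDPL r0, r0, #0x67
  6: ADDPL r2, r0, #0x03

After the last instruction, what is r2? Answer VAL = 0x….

VAL = 0x77

0: ✓ CMP  NZCV=0110
1: ✓ MOVCS  r3←0xc8
2: · MOVHI
3: ✓ CMP  NZCV=0011
4: ✓ ADDLT  r1←0xf5
5: ✓ ADDPL  r0←0x74
6: ✓ ADDPL  r2←0x77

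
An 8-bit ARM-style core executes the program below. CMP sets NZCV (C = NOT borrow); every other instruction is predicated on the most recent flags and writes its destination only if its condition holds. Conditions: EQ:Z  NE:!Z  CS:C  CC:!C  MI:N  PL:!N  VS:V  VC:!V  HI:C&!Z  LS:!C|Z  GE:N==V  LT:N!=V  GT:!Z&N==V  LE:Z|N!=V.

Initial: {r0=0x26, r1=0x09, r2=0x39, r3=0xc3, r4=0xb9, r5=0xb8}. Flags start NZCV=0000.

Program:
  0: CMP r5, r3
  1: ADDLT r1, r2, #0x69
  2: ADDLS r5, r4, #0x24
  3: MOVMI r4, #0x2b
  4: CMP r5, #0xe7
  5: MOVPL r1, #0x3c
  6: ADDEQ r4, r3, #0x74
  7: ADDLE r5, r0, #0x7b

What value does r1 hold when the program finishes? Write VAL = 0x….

VAL = 0xa2

[0] flags=1000 → (cmp)
[1] flags=1000 LT?T → r1=0xa2
[2] flags=1000 LS?T → r5=0xdd
[3] flags=1000 MI?T → r4=0x2b
[4] flags=1000 → (cmp)
[5] flags=1000 PL?F → skip
[6] flags=1000 EQ?F → skip
[7] flags=1000 LE?T → r5=0xa1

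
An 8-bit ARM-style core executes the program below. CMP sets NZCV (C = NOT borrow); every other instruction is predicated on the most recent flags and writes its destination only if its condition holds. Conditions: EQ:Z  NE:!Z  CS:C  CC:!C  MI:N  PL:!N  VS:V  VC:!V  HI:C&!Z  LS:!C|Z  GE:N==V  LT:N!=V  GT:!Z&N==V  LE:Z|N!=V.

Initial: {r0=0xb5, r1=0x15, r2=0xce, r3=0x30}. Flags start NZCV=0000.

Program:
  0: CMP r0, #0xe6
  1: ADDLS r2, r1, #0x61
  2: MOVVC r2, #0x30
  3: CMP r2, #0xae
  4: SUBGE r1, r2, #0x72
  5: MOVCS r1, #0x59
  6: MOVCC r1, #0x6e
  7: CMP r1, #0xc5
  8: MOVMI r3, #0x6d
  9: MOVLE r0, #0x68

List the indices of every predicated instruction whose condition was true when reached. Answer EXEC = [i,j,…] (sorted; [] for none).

EXEC = [1,2,4,6,8]

0: ✓ CMP  NZCV=1000
1: ✓ ADDLS  r2←0x76
2: ✓ MOVVC  r2←0x30
3: ✓ CMP  NZCV=1001
4: ✓ SUBGE  r1←0xbe
5: · MOVCS
6: ✓ MOVCC  r1←0x6e
7: ✓ CMP  NZCV=1001
8: ✓ MOVMI  r3←0x6d
9: · MOVLE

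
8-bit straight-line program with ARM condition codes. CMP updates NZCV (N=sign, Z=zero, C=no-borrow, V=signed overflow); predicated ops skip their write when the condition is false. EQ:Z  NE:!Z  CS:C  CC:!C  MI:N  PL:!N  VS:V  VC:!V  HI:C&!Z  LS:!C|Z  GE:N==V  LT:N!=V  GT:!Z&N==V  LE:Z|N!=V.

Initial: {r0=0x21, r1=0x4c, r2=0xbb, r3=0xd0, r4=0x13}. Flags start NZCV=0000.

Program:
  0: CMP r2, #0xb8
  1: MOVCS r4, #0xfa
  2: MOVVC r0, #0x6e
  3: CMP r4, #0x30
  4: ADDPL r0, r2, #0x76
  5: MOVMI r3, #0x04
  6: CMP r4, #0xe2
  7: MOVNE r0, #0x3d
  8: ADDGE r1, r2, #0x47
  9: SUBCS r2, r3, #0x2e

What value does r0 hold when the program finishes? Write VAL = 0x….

0: ✓ CMP  NZCV=0010
1: ✓ MOVCS  r4←0xfa
2: ✓ MOVVC  r0←0x6e
3: ✓ CMP  NZCV=1010
4: · ADDPL
5: ✓ MOVMI  r3←0x04
6: ✓ CMP  NZCV=0010
7: ✓ MOVNE  r0←0x3d
8: ✓ ADDGE  r1←0x02
9: ✓ SUBCS  r2←0xd6

VAL = 0x3d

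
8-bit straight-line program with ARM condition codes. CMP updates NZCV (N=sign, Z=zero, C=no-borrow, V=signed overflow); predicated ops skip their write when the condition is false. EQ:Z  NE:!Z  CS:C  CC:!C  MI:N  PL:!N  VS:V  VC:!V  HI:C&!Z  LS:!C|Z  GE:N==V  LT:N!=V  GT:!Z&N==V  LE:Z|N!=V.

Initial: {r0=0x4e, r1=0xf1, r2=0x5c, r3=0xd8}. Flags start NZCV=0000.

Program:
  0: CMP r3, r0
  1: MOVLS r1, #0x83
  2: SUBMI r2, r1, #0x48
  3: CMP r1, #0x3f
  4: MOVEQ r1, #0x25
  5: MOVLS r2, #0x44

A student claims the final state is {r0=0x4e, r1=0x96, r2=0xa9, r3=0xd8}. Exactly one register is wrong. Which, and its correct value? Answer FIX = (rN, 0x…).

FIX = (r1, 0xf1)

[0] flags=1010 → (cmp)
[1] flags=1010 LS?F → skip
[2] flags=1010 MI?T → r2=0xa9
[3] flags=1010 → (cmp)
[4] flags=1010 EQ?F → skip
[5] flags=1010 LS?F → skip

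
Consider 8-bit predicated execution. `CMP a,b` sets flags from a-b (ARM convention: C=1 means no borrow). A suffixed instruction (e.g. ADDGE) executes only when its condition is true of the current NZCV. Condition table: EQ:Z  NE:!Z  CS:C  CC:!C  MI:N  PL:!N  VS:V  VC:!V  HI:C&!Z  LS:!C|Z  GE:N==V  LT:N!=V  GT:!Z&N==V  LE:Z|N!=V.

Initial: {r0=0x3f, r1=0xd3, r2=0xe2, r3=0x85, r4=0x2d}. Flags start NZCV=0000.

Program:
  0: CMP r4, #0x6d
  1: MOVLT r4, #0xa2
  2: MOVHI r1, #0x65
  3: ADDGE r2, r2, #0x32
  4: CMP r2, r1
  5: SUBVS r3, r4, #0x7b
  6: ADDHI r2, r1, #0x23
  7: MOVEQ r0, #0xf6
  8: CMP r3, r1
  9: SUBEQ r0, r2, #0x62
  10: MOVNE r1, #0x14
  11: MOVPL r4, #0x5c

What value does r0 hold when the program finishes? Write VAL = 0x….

VAL = 0x3f

0: ✓ CMP  NZCV=1000
1: ✓ MOVLT  r4←0xa2
2: · MOVHI
3: · ADDGE
4: ✓ CMP  NZCV=0010
5: · SUBVS
6: ✓ ADDHI  r2←0xf6
7: · MOVEQ
8: ✓ CMP  NZCV=1000
9: · SUBEQ
10: ✓ MOVNE  r1←0x14
11: · MOVPL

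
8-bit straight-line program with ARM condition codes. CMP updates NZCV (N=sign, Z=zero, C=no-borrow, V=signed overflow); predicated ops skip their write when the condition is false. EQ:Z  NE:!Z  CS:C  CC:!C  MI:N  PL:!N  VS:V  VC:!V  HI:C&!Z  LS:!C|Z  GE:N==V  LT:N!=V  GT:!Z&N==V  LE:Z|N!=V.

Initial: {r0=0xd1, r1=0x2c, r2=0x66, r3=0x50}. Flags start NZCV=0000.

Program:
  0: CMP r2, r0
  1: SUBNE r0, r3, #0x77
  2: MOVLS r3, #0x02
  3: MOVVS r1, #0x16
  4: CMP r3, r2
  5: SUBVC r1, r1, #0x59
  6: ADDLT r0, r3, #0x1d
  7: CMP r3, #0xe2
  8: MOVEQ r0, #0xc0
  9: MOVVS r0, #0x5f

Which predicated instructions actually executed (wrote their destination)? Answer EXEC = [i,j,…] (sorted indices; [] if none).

[0] flags=1001 → (cmp)
[1] flags=1001 NE?T → r0=0xd9
[2] flags=1001 LS?T → r3=0x02
[3] flags=1001 VS?T → r1=0x16
[4] flags=1000 → (cmp)
[5] flags=1000 VC?T → r1=0xbd
[6] flags=1000 LT?T → r0=0x1f
[7] flags=0000 → (cmp)
[8] flags=0000 EQ?F → skip
[9] flags=0000 VS?F → skip

EXEC = [1,2,3,5,6]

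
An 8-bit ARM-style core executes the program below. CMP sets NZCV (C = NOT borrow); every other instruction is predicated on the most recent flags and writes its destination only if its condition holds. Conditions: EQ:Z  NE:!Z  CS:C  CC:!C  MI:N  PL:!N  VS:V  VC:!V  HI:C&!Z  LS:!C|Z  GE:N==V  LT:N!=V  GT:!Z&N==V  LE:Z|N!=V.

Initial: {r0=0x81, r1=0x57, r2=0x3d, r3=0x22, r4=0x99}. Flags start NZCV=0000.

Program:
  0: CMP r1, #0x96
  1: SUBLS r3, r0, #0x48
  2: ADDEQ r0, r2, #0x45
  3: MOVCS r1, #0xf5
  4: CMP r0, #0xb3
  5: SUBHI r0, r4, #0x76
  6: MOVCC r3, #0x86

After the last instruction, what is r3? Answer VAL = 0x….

VAL = 0x86

[0] flags=1001 → (cmp)
[1] flags=1001 LS?T → r3=0x39
[2] flags=1001 EQ?F → skip
[3] flags=1001 CS?F → skip
[4] flags=1000 → (cmp)
[5] flags=1000 HI?F → skip
[6] flags=1000 CC?T → r3=0x86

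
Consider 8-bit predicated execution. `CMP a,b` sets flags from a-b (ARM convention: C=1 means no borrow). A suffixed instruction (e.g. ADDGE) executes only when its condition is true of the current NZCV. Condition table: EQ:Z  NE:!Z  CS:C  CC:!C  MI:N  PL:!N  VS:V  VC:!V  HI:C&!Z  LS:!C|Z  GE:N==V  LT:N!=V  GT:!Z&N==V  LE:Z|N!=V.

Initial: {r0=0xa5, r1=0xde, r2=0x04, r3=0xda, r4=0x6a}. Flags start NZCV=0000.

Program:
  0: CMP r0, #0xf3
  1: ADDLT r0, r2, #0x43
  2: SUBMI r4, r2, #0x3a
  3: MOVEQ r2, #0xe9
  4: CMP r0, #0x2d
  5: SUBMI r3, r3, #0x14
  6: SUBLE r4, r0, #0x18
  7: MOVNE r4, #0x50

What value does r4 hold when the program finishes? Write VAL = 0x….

[0] flags=1000 → (cmp)
[1] flags=1000 LT?T → r0=0x47
[2] flags=1000 MI?T → r4=0xca
[3] flags=1000 EQ?F → skip
[4] flags=0010 → (cmp)
[5] flags=0010 MI?F → skip
[6] flags=0010 LE?F → skip
[7] flags=0010 NE?T → r4=0x50

VAL = 0x50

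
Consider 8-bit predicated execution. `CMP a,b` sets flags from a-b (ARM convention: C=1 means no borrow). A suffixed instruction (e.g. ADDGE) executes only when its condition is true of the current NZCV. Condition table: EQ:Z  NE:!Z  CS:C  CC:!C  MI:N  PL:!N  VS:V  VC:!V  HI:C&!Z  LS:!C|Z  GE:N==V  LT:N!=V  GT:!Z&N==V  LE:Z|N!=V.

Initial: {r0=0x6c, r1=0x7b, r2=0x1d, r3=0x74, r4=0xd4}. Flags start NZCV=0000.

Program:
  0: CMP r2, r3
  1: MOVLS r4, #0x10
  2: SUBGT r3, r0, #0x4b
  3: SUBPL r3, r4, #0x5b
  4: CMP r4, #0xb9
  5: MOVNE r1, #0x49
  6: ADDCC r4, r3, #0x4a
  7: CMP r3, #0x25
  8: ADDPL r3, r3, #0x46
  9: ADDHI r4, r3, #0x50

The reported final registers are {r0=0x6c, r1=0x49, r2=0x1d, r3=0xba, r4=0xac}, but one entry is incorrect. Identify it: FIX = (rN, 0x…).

FIX = (r4, 0x0a)

[0] flags=1000 → (cmp)
[1] flags=1000 LS?T → r4=0x10
[2] flags=1000 GT?F → skip
[3] flags=1000 PL?F → skip
[4] flags=0000 → (cmp)
[5] flags=0000 NE?T → r1=0x49
[6] flags=0000 CC?T → r4=0xbe
[7] flags=0010 → (cmp)
[8] flags=0010 PL?T → r3=0xba
[9] flags=0010 HI?T → r4=0x0a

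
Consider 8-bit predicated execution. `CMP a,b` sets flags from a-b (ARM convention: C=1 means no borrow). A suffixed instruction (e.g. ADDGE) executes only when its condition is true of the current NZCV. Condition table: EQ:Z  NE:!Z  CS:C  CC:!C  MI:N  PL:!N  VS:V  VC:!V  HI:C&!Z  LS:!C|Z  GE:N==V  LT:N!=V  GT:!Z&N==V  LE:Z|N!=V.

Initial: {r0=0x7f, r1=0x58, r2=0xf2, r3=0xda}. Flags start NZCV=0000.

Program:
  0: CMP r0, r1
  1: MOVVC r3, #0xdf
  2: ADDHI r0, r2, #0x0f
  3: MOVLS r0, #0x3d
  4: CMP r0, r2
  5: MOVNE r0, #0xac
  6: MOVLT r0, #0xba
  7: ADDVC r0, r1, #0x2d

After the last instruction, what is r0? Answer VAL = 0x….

0: ✓ CMP  NZCV=0010
1: ✓ MOVVC  r3←0xdf
2: ✓ ADDHI  r0←0x01
3: · MOVLS
4: ✓ CMP  NZCV=0000
5: ✓ MOVNE  r0←0xac
6: · MOVLT
7: ✓ ADDVC  r0←0x85

VAL = 0x85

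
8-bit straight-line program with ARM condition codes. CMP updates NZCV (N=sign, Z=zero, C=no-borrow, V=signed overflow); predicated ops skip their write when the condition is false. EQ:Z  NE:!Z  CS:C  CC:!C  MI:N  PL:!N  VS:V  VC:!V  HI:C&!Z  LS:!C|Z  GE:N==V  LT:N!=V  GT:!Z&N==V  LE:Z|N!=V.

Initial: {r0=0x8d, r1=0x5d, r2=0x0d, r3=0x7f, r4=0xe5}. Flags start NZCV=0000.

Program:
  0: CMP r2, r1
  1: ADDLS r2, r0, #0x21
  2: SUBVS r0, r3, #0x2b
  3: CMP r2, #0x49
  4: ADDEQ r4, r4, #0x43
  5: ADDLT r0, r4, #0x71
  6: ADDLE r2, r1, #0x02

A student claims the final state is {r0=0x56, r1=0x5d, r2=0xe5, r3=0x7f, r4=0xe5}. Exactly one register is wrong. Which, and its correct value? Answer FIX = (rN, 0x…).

[0] flags=1000 → (cmp)
[1] flags=1000 LS?T → r2=0xae
[2] flags=1000 VS?F → skip
[3] flags=0011 → (cmp)
[4] flags=0011 EQ?F → skip
[5] flags=0011 LT?T → r0=0x56
[6] flags=0011 LE?T → r2=0x5f

FIX = (r2, 0x5f)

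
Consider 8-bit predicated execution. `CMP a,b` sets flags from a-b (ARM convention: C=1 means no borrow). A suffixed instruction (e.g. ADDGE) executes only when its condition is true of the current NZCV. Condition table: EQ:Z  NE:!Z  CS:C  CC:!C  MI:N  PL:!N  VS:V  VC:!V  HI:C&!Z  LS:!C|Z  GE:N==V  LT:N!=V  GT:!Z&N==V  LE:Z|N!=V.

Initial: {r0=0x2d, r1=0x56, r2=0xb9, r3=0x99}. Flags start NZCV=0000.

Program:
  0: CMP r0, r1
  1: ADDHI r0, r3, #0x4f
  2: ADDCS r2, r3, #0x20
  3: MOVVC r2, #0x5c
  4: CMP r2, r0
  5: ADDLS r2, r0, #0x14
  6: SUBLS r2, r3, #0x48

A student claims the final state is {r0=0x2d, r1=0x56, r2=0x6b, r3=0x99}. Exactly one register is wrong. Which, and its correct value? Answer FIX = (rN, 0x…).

FIX = (r2, 0x5c)

0: ✓ CMP  NZCV=1000
1: · ADDHI
2: · ADDCS
3: ✓ MOVVC  r2←0x5c
4: ✓ CMP  NZCV=0010
5: · ADDLS
6: · SUBLS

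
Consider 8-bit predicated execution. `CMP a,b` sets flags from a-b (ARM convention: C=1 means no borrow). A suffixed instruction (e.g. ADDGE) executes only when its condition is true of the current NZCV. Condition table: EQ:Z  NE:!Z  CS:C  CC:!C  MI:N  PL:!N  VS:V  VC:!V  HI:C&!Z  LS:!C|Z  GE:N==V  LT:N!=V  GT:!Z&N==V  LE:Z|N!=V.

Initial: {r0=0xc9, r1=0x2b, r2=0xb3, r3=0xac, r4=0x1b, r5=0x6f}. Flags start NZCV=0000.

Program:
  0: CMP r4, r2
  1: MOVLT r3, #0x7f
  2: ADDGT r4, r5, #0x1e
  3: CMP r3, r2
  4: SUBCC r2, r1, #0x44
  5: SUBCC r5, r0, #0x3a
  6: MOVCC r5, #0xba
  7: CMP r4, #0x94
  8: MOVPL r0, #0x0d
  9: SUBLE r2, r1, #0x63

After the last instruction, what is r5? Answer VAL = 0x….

VAL = 0xba

0: ✓ CMP  NZCV=0000
1: · MOVLT
2: ✓ ADDGT  r4←0x8d
3: ✓ CMP  NZCV=1000
4: ✓ SUBCC  r2←0xe7
5: ✓ SUBCC  r5←0x8f
6: ✓ MOVCC  r5←0xba
7: ✓ CMP  NZCV=1000
8: · MOVPL
9: ✓ SUBLE  r2←0xc8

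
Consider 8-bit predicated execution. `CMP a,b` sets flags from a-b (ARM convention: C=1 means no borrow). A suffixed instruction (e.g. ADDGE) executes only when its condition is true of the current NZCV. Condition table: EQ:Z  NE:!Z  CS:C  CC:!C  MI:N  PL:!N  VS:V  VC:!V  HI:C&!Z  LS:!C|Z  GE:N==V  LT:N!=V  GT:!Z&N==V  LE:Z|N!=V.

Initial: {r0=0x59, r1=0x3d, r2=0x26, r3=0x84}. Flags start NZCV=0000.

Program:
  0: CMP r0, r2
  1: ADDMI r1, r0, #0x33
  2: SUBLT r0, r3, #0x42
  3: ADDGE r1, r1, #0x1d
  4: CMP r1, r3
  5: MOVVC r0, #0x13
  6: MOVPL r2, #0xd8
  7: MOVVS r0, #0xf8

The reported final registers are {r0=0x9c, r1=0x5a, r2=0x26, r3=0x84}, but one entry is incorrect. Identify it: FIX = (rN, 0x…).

0: ✓ CMP  NZCV=0010
1: · ADDMI
2: · SUBLT
3: ✓ ADDGE  r1←0x5a
4: ✓ CMP  NZCV=1001
5: · MOVVC
6: · MOVPL
7: ✓ MOVVS  r0←0xf8

FIX = (r0, 0xf8)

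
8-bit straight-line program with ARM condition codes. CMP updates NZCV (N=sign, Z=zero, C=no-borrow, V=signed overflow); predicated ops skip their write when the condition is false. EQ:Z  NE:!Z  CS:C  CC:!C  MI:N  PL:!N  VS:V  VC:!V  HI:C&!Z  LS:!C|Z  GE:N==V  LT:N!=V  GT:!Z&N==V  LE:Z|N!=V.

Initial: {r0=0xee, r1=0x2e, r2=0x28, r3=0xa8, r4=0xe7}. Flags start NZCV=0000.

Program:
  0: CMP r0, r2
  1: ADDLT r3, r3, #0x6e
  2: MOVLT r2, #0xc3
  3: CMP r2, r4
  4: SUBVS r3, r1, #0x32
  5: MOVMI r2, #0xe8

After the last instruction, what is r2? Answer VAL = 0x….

0: ✓ CMP  NZCV=1010
1: ✓ ADDLT  r3←0x16
2: ✓ MOVLT  r2←0xc3
3: ✓ CMP  NZCV=1000
4: · SUBVS
5: ✓ MOVMI  r2←0xe8

VAL = 0xe8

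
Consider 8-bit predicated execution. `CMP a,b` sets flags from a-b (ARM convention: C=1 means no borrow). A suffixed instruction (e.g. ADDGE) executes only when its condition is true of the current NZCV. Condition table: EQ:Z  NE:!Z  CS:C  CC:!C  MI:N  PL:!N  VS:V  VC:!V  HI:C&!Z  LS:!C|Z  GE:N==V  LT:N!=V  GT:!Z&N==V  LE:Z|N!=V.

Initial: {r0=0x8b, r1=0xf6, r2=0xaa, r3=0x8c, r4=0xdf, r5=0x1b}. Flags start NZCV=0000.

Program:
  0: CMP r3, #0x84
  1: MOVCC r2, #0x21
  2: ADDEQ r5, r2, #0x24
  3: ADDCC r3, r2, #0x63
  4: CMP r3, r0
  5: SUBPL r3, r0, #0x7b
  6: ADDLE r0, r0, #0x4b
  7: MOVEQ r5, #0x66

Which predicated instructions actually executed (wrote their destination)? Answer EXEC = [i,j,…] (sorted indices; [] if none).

[0] flags=0010 → (cmp)
[1] flags=0010 CC?F → skip
[2] flags=0010 EQ?F → skip
[3] flags=0010 CC?F → skip
[4] flags=0010 → (cmp)
[5] flags=0010 PL?T → r3=0x10
[6] flags=0010 LE?F → skip
[7] flags=0010 EQ?F → skip

EXEC = [5]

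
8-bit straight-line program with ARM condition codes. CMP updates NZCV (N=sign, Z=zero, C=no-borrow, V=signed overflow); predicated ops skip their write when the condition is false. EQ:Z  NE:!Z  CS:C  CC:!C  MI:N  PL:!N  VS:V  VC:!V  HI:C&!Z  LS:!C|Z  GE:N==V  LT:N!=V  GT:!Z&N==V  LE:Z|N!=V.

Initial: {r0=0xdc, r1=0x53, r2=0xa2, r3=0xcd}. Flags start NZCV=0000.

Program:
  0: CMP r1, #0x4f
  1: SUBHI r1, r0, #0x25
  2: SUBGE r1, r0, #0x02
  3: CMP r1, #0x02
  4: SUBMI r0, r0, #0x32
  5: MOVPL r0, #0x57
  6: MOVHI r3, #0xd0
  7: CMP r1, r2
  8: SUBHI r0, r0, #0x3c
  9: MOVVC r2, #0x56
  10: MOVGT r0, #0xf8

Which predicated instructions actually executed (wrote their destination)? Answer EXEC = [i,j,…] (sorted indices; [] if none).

EXEC = [1,2,4,6,8,9,10]

0: ✓ CMP  NZCV=0010
1: ✓ SUBHI  r1←0xb7
2: ✓ SUBGE  r1←0xda
3: ✓ CMP  NZCV=1010
4: ✓ SUBMI  r0←0xaa
5: · MOVPL
6: ✓ MOVHI  r3←0xd0
7: ✓ CMP  NZCV=0010
8: ✓ SUBHI  r0←0x6e
9: ✓ MOVVC  r2←0x56
10: ✓ MOVGT  r0←0xf8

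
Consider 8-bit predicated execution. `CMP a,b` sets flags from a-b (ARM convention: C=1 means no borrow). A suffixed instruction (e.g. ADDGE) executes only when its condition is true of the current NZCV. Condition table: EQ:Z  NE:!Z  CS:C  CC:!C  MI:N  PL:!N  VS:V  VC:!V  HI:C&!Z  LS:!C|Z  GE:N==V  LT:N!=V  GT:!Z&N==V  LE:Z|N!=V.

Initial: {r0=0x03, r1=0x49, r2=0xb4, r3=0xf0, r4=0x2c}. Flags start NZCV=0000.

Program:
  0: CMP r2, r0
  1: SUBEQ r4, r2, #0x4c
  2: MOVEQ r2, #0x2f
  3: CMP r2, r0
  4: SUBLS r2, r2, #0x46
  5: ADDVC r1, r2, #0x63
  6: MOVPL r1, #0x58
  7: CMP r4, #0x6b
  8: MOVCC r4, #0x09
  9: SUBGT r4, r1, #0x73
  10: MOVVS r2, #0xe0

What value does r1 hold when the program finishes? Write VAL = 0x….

[0] flags=1010 → (cmp)
[1] flags=1010 EQ?F → skip
[2] flags=1010 EQ?F → skip
[3] flags=1010 → (cmp)
[4] flags=1010 LS?F → skip
[5] flags=1010 VC?T → r1=0x17
[6] flags=1010 PL?F → skip
[7] flags=1000 → (cmp)
[8] flags=1000 CC?T → r4=0x09
[9] flags=1000 GT?F → skip
[10] flags=1000 VS?F → skip

VAL = 0x17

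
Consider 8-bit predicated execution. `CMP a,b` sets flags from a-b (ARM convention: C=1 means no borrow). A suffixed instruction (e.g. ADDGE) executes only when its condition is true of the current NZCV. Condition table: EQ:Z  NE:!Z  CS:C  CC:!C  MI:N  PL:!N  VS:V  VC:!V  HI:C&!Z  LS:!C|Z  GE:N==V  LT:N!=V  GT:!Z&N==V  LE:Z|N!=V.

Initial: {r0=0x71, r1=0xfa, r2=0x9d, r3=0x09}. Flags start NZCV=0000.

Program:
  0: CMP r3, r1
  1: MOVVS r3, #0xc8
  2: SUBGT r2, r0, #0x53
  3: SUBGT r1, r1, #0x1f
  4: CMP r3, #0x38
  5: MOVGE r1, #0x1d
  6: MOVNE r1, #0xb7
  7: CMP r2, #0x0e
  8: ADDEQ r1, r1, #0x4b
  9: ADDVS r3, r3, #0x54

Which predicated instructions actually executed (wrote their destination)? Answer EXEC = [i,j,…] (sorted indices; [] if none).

0: ✓ CMP  NZCV=0000
1: · MOVVS
2: ✓ SUBGT  r2←0x1e
3: ✓ SUBGT  r1←0xdb
4: ✓ CMP  NZCV=1000
5: · MOVGE
6: ✓ MOVNE  r1←0xb7
7: ✓ CMP  NZCV=0010
8: · ADDEQ
9: · ADDVS

EXEC = [2,3,6]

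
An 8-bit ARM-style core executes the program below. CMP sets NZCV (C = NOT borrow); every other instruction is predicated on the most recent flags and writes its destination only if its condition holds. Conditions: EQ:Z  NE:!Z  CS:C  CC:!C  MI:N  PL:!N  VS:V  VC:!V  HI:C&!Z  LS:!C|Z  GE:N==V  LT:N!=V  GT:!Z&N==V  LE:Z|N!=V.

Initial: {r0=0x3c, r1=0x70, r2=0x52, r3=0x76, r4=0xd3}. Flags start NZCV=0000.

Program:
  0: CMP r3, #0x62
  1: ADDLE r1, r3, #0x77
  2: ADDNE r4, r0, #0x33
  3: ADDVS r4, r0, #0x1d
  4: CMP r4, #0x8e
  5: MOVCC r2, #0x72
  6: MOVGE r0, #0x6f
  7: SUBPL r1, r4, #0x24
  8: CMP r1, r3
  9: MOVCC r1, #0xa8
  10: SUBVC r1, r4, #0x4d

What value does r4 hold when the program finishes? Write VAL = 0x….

VAL = 0x6f

[0] flags=0010 → (cmp)
[1] flags=0010 LE?F → skip
[2] flags=0010 NE?T → r4=0x6f
[3] flags=0010 VS?F → skip
[4] flags=1001 → (cmp)
[5] flags=1001 CC?T → r2=0x72
[6] flags=1001 GE?T → r0=0x6f
[7] flags=1001 PL?F → skip
[8] flags=1000 → (cmp)
[9] flags=1000 CC?T → r1=0xa8
[10] flags=1000 VC?T → r1=0x22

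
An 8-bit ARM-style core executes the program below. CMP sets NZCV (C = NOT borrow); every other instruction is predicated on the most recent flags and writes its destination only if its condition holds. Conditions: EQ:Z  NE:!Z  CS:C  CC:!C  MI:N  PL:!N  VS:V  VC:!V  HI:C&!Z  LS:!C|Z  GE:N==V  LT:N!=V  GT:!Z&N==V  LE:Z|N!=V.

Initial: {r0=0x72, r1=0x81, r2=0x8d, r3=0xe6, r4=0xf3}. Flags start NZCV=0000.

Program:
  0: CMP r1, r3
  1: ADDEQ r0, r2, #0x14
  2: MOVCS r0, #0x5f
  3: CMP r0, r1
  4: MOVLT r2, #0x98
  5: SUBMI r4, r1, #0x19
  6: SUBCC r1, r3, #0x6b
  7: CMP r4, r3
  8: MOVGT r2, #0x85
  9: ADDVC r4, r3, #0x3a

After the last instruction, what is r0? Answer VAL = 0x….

VAL = 0x72

0: ✓ CMP  NZCV=1000
1: · ADDEQ
2: · MOVCS
3: ✓ CMP  NZCV=1001
4: · MOVLT
5: ✓ SUBMI  r4←0x68
6: ✓ SUBCC  r1←0x7b
7: ✓ CMP  NZCV=1001
8: ✓ MOVGT  r2←0x85
9: · ADDVC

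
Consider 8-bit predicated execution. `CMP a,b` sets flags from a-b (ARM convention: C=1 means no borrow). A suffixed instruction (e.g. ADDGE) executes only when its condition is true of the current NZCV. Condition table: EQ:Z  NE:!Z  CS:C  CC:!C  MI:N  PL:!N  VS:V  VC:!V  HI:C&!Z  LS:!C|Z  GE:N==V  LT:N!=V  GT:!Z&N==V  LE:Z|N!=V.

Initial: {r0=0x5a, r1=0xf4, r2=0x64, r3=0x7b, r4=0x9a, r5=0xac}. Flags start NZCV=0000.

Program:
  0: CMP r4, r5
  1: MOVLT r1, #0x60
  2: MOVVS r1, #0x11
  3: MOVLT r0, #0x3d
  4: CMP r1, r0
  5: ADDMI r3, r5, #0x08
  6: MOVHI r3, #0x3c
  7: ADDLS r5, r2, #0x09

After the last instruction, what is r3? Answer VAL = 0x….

VAL = 0x3c

0: ✓ CMP  NZCV=1000
1: ✓ MOVLT  r1←0x60
2: · MOVVS
3: ✓ MOVLT  r0←0x3d
4: ✓ CMP  NZCV=0010
5: · ADDMI
6: ✓ MOVHI  r3←0x3c
7: · ADDLS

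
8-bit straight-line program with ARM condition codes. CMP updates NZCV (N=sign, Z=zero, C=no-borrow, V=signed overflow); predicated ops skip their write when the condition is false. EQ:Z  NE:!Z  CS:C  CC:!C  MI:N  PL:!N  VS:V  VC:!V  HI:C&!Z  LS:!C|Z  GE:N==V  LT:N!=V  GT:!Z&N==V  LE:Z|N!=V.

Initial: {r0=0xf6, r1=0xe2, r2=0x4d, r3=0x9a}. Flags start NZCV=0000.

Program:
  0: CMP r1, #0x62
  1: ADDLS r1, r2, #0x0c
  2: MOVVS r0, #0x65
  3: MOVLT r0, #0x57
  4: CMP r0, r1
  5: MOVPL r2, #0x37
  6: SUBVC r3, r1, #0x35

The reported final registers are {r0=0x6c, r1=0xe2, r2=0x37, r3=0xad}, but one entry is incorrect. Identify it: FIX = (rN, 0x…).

FIX = (r0, 0x57)

0: ✓ CMP  NZCV=1010
1: · ADDLS
2: · MOVVS
3: ✓ MOVLT  r0←0x57
4: ✓ CMP  NZCV=0000
5: ✓ MOVPL  r2←0x37
6: ✓ SUBVC  r3←0xad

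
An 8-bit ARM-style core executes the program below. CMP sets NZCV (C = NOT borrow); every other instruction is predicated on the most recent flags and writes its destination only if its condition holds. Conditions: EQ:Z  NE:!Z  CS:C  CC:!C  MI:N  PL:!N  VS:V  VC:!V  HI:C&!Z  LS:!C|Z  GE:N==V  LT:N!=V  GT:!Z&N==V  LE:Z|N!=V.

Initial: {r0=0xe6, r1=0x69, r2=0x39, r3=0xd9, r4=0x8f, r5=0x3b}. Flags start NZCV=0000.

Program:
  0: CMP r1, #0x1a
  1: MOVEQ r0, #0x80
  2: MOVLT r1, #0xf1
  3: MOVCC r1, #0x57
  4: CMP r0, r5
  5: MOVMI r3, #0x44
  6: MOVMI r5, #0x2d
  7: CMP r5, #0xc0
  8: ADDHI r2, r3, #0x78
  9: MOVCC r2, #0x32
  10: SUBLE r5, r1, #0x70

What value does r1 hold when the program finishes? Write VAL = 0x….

[0] flags=0010 → (cmp)
[1] flags=0010 EQ?F → skip
[2] flags=0010 LT?F → skip
[3] flags=0010 CC?F → skip
[4] flags=1010 → (cmp)
[5] flags=1010 MI?T → r3=0x44
[6] flags=1010 MI?T → r5=0x2d
[7] flags=0000 → (cmp)
[8] flags=0000 HI?F → skip
[9] flags=0000 CC?T → r2=0x32
[10] flags=0000 LE?F → skip

VAL = 0x69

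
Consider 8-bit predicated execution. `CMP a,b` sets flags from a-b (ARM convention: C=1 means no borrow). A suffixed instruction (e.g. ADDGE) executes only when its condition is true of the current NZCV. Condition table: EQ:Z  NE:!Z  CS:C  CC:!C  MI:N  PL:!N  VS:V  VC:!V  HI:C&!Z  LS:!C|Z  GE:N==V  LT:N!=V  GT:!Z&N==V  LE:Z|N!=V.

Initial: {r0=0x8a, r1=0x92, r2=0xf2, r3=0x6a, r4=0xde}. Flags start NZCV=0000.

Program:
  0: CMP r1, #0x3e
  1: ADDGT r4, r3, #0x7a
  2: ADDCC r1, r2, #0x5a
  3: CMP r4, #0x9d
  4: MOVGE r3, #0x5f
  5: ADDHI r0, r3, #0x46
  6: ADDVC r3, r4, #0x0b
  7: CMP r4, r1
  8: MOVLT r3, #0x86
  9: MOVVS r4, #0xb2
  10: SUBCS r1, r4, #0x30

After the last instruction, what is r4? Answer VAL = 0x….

0: ✓ CMP  NZCV=0011
1: · ADDGT
2: · ADDCC
3: ✓ CMP  NZCV=0010
4: ✓ MOVGE  r3←0x5f
5: ✓ ADDHI  r0←0xa5
6: ✓ ADDVC  r3←0xe9
7: ✓ CMP  NZCV=0010
8: · MOVLT
9: · MOVVS
10: ✓ SUBCS  r1←0xae

VAL = 0xde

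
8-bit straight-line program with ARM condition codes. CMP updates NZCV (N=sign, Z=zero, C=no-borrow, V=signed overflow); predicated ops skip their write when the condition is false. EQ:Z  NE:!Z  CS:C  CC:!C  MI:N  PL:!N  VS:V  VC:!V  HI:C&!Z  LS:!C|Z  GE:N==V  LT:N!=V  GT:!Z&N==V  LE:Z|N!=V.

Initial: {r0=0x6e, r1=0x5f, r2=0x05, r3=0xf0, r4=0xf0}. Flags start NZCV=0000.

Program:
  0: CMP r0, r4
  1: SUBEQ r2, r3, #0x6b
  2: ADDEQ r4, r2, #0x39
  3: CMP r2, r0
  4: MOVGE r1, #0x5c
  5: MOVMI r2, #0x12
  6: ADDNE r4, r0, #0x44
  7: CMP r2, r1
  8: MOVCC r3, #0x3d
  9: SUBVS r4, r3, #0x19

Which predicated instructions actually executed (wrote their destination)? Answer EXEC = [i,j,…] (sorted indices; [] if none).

EXEC = [5,6,8]

[0] flags=0000 → (cmp)
[1] flags=0000 EQ?F → skip
[2] flags=0000 EQ?F → skip
[3] flags=1000 → (cmp)
[4] flags=1000 GE?F → skip
[5] flags=1000 MI?T → r2=0x12
[6] flags=1000 NE?T → r4=0xb2
[7] flags=1000 → (cmp)
[8] flags=1000 CC?T → r3=0x3d
[9] flags=1000 VS?F → skip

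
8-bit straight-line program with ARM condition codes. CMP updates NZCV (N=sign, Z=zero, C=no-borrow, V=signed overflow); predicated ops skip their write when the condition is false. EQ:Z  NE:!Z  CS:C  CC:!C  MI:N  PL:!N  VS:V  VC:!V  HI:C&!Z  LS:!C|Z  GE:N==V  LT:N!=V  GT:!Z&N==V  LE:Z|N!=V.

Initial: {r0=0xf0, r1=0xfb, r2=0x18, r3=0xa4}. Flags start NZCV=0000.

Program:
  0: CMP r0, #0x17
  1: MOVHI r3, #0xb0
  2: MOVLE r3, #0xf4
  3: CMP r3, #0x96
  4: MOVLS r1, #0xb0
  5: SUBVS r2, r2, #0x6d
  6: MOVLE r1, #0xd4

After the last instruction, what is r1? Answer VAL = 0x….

0: ✓ CMP  NZCV=1010
1: ✓ MOVHI  r3←0xb0
2: ✓ MOVLE  r3←0xf4
3: ✓ CMP  NZCV=0010
4: · MOVLS
5: · SUBVS
6: · MOVLE

VAL = 0xfb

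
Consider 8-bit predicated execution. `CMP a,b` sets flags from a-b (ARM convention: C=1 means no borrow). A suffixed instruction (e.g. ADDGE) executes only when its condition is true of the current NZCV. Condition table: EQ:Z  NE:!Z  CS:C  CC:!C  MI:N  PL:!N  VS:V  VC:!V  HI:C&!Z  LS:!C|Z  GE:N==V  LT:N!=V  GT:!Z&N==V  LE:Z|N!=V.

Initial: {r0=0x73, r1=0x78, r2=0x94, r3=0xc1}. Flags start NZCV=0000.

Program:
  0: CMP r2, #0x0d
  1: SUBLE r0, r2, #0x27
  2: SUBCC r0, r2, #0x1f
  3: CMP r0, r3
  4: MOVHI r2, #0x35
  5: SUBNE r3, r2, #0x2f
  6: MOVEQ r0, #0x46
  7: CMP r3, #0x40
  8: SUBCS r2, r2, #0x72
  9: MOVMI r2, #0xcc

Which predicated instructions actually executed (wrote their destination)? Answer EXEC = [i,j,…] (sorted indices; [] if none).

EXEC = [1,5,8]

0: ✓ CMP  NZCV=1010
1: ✓ SUBLE  r0←0x6d
2: · SUBCC
3: ✓ CMP  NZCV=1001
4: · MOVHI
5: ✓ SUBNE  r3←0x65
6: · MOVEQ
7: ✓ CMP  NZCV=0010
8: ✓ SUBCS  r2←0x22
9: · MOVMI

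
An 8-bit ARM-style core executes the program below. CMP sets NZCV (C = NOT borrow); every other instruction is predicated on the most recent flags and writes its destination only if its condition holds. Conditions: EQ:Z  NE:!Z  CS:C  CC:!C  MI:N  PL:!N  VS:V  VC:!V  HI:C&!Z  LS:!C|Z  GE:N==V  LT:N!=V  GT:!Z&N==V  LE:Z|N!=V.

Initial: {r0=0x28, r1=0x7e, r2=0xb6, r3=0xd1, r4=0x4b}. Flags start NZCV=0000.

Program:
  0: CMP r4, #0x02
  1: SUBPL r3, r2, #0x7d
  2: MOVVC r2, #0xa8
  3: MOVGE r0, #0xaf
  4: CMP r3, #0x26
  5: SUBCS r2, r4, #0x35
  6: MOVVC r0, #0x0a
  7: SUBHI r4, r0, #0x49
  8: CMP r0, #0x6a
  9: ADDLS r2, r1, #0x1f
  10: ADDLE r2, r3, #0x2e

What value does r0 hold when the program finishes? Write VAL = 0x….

0: ✓ CMP  NZCV=0010
1: ✓ SUBPL  r3←0x39
2: ✓ MOVVC  r2←0xa8
3: ✓ MOVGE  r0←0xaf
4: ✓ CMP  NZCV=0010
5: ✓ SUBCS  r2←0x16
6: ✓ MOVVC  r0←0x0a
7: ✓ SUBHI  r4←0xc1
8: ✓ CMP  NZCV=1000
9: ✓ ADDLS  r2←0x9d
10: ✓ ADDLE  r2←0x67

VAL = 0x0a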